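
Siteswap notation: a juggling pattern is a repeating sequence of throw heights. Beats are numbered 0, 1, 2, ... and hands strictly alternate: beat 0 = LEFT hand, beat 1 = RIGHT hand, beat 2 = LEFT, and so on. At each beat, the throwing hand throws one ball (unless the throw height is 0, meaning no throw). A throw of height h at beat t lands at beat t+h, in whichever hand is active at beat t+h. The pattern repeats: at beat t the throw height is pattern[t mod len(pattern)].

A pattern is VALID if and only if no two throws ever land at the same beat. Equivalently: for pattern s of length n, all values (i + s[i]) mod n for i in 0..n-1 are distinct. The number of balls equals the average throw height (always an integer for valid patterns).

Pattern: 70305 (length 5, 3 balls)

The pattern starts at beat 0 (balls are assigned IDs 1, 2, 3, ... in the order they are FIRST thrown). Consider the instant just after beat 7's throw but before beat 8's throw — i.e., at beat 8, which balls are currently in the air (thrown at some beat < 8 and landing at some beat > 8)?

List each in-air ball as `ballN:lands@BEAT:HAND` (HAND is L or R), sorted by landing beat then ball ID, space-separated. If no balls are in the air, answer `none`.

Beat 0 (L): throw ball1 h=7 -> lands@7:R; in-air after throw: [b1@7:R]
Beat 2 (L): throw ball2 h=3 -> lands@5:R; in-air after throw: [b2@5:R b1@7:R]
Beat 4 (L): throw ball3 h=5 -> lands@9:R; in-air after throw: [b2@5:R b1@7:R b3@9:R]
Beat 5 (R): throw ball2 h=7 -> lands@12:L; in-air after throw: [b1@7:R b3@9:R b2@12:L]
Beat 7 (R): throw ball1 h=3 -> lands@10:L; in-air after throw: [b3@9:R b1@10:L b2@12:L]

Answer: ball3:lands@9:R ball1:lands@10:L ball2:lands@12:L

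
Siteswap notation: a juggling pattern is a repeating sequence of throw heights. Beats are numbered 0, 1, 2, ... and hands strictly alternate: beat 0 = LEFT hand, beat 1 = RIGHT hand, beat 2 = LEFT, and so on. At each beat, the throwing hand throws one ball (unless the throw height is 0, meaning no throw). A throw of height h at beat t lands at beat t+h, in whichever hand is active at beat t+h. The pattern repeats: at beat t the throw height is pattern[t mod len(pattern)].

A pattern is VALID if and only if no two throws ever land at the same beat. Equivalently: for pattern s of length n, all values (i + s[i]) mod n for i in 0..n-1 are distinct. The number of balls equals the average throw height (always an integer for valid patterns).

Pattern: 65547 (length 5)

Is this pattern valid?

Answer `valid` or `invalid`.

i=0: (i + s[i]) mod n = (0 + 6) mod 5 = 1
i=1: (i + s[i]) mod n = (1 + 5) mod 5 = 1
i=2: (i + s[i]) mod n = (2 + 5) mod 5 = 2
i=3: (i + s[i]) mod n = (3 + 4) mod 5 = 2
i=4: (i + s[i]) mod n = (4 + 7) mod 5 = 1
Residues: [1, 1, 2, 2, 1], distinct: False

Answer: invalid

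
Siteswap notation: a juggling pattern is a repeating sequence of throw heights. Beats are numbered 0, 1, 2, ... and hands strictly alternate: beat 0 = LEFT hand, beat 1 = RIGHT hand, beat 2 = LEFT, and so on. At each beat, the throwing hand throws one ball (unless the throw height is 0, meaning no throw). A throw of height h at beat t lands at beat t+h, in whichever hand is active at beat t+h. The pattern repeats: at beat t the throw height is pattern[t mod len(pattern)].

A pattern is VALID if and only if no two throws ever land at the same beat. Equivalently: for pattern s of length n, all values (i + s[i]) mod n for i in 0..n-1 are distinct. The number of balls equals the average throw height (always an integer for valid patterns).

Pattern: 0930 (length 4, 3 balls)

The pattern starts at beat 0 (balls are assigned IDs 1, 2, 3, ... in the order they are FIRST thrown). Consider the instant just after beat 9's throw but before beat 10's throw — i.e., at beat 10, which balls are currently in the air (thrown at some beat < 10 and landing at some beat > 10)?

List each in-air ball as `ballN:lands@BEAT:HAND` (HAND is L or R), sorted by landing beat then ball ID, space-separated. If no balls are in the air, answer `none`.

Beat 1 (R): throw ball1 h=9 -> lands@10:L; in-air after throw: [b1@10:L]
Beat 2 (L): throw ball2 h=3 -> lands@5:R; in-air after throw: [b2@5:R b1@10:L]
Beat 5 (R): throw ball2 h=9 -> lands@14:L; in-air after throw: [b1@10:L b2@14:L]
Beat 6 (L): throw ball3 h=3 -> lands@9:R; in-air after throw: [b3@9:R b1@10:L b2@14:L]
Beat 9 (R): throw ball3 h=9 -> lands@18:L; in-air after throw: [b1@10:L b2@14:L b3@18:L]
Beat 10 (L): throw ball1 h=3 -> lands@13:R; in-air after throw: [b1@13:R b2@14:L b3@18:L]

Answer: ball2:lands@14:L ball3:lands@18:L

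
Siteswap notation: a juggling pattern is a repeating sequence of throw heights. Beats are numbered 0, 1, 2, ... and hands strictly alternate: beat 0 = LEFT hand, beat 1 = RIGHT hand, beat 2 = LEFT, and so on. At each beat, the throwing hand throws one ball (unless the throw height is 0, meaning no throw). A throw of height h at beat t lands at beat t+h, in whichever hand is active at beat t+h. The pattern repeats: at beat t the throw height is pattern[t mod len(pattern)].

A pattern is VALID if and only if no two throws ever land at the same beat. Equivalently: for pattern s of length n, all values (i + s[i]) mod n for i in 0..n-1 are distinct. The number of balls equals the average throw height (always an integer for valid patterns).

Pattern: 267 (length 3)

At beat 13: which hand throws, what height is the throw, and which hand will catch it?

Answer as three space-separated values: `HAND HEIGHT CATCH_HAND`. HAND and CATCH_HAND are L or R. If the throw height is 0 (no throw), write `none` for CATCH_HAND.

Beat 13: 13 mod 2 = 1, so hand = R
Throw height = pattern[13 mod 3] = pattern[1] = 6
Lands at beat 13+6=19, 19 mod 2 = 1, so catch hand = R

Answer: R 6 R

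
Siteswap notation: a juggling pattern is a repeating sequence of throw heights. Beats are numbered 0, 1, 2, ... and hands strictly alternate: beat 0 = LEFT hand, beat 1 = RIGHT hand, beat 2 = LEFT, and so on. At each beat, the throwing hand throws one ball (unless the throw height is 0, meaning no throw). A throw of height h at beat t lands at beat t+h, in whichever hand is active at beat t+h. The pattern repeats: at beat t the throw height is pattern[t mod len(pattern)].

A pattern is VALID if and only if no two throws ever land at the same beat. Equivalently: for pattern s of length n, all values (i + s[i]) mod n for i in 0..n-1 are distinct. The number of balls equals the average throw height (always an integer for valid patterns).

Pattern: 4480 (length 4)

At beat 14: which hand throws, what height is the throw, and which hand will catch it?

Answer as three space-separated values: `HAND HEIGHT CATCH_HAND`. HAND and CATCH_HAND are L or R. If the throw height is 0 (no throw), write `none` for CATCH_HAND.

Beat 14: 14 mod 2 = 0, so hand = L
Throw height = pattern[14 mod 4] = pattern[2] = 8
Lands at beat 14+8=22, 22 mod 2 = 0, so catch hand = L

Answer: L 8 L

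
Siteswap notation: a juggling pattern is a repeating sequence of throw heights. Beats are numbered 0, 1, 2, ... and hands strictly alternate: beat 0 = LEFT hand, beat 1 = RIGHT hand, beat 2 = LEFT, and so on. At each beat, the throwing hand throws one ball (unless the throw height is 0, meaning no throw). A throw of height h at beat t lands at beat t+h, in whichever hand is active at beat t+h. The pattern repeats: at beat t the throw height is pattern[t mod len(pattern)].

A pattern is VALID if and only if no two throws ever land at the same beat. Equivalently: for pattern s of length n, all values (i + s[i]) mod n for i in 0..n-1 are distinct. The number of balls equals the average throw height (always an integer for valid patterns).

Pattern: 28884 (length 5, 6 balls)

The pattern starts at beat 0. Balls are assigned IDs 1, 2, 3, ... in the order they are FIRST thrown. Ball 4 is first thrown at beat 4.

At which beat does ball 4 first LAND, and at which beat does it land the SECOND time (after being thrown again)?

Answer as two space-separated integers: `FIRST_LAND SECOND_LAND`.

Beat 0 (L): throw ball1 h=2 -> lands@2:L; in-air after throw: [b1@2:L]
Beat 1 (R): throw ball2 h=8 -> lands@9:R; in-air after throw: [b1@2:L b2@9:R]
Beat 2 (L): throw ball1 h=8 -> lands@10:L; in-air after throw: [b2@9:R b1@10:L]
Beat 3 (R): throw ball3 h=8 -> lands@11:R; in-air after throw: [b2@9:R b1@10:L b3@11:R]
Beat 4 (L): throw ball4 h=4 -> lands@8:L; in-air after throw: [b4@8:L b2@9:R b1@10:L b3@11:R]
Beat 5 (R): throw ball5 h=2 -> lands@7:R; in-air after throw: [b5@7:R b4@8:L b2@9:R b1@10:L b3@11:R]
Beat 6 (L): throw ball6 h=8 -> lands@14:L; in-air after throw: [b5@7:R b4@8:L b2@9:R b1@10:L b3@11:R b6@14:L]
Beat 7 (R): throw ball5 h=8 -> lands@15:R; in-air after throw: [b4@8:L b2@9:R b1@10:L b3@11:R b6@14:L b5@15:R]
Beat 8 (L): throw ball4 h=8 -> lands@16:L; in-air after throw: [b2@9:R b1@10:L b3@11:R b6@14:L b5@15:R b4@16:L]
Beat 9 (R): throw ball2 h=4 -> lands@13:R; in-air after throw: [b1@10:L b3@11:R b2@13:R b6@14:L b5@15:R b4@16:L]
Beat 10 (L): throw ball1 h=2 -> lands@12:L; in-air after throw: [b3@11:R b1@12:L b2@13:R b6@14:L b5@15:R b4@16:L]
Beat 11 (R): throw ball3 h=8 -> lands@19:R; in-air after throw: [b1@12:L b2@13:R b6@14:L b5@15:R b4@16:L b3@19:R]
Beat 12 (L): throw ball1 h=8 -> lands@20:L; in-air after throw: [b2@13:R b6@14:L b5@15:R b4@16:L b3@19:R b1@20:L]
Ball 4: thrown@4 h=4 -> first land @8; rethrown@8 h=8 -> second land @16

Answer: 8 16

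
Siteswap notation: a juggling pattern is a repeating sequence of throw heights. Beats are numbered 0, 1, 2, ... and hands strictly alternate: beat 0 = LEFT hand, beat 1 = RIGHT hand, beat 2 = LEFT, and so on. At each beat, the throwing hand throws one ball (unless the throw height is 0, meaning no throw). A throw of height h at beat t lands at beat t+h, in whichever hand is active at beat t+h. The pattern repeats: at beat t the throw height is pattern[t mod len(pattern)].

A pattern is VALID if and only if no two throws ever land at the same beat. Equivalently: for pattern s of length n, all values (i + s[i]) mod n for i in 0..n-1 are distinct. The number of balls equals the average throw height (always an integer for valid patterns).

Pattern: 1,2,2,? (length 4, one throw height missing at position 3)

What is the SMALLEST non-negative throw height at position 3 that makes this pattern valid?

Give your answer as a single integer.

i=0: (0 + 1) mod 4 = 1
i=1: (1 + 2) mod 4 = 3
i=2: (2 + 2) mod 4 = 0
i=3: s[i]=? (unknown)
Known residues: [0, 1, 3]; need a permutation of 0..3, so missing residue r = 2
Need (3 + s) mod 4 = 2; smallest s = (2 - 3) mod 4 = 3

Answer: 3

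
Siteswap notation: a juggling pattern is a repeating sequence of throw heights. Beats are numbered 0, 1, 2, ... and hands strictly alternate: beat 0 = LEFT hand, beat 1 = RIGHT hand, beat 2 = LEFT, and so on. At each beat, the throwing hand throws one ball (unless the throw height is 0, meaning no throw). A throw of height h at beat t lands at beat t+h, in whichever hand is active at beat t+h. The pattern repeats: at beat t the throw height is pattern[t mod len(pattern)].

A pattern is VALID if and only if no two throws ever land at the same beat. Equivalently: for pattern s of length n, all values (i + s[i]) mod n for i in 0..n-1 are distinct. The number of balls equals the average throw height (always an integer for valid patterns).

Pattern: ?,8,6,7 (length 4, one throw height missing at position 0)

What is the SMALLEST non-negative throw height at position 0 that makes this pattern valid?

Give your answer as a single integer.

i=0: s[i]=? (unknown)
i=1: (1 + 8) mod 4 = 1
i=2: (2 + 6) mod 4 = 0
i=3: (3 + 7) mod 4 = 2
Known residues: [0, 1, 2]; need a permutation of 0..3, so missing residue r = 3
Need (0 + s) mod 4 = 3; smallest s = (3 - 0) mod 4 = 3

Answer: 3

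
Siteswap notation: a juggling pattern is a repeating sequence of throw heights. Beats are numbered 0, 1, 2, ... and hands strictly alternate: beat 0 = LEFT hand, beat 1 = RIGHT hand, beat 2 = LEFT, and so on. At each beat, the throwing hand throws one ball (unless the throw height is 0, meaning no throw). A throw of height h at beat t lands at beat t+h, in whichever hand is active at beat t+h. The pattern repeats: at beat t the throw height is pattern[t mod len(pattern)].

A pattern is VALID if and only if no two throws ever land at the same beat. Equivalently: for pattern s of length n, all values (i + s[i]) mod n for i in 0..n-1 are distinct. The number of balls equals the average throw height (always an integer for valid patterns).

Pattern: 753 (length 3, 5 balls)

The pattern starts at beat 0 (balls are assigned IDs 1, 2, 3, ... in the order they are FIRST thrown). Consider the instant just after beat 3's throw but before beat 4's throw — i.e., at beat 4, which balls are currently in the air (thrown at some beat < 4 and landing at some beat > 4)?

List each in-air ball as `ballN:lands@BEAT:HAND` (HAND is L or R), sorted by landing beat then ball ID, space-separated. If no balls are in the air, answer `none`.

Answer: ball3:lands@5:R ball2:lands@6:L ball1:lands@7:R ball4:lands@10:L

Derivation:
Beat 0 (L): throw ball1 h=7 -> lands@7:R; in-air after throw: [b1@7:R]
Beat 1 (R): throw ball2 h=5 -> lands@6:L; in-air after throw: [b2@6:L b1@7:R]
Beat 2 (L): throw ball3 h=3 -> lands@5:R; in-air after throw: [b3@5:R b2@6:L b1@7:R]
Beat 3 (R): throw ball4 h=7 -> lands@10:L; in-air after throw: [b3@5:R b2@6:L b1@7:R b4@10:L]
Beat 4 (L): throw ball5 h=5 -> lands@9:R; in-air after throw: [b3@5:R b2@6:L b1@7:R b5@9:R b4@10:L]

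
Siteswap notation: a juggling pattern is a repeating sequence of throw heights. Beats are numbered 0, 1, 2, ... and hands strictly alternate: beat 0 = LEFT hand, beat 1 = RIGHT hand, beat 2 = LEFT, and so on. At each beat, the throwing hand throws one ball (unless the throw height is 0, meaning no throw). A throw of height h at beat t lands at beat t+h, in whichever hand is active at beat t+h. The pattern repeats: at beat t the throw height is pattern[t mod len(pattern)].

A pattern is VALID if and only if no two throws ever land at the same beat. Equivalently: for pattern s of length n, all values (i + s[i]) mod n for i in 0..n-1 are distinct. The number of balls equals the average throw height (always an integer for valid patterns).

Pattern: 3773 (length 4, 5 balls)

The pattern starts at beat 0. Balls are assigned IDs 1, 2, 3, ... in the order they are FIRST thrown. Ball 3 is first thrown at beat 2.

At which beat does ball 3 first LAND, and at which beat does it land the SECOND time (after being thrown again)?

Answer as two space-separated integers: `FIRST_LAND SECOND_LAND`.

Answer: 9 16

Derivation:
Beat 0 (L): throw ball1 h=3 -> lands@3:R; in-air after throw: [b1@3:R]
Beat 1 (R): throw ball2 h=7 -> lands@8:L; in-air after throw: [b1@3:R b2@8:L]
Beat 2 (L): throw ball3 h=7 -> lands@9:R; in-air after throw: [b1@3:R b2@8:L b3@9:R]
Beat 3 (R): throw ball1 h=3 -> lands@6:L; in-air after throw: [b1@6:L b2@8:L b3@9:R]
Beat 4 (L): throw ball4 h=3 -> lands@7:R; in-air after throw: [b1@6:L b4@7:R b2@8:L b3@9:R]
Beat 5 (R): throw ball5 h=7 -> lands@12:L; in-air after throw: [b1@6:L b4@7:R b2@8:L b3@9:R b5@12:L]
Beat 6 (L): throw ball1 h=7 -> lands@13:R; in-air after throw: [b4@7:R b2@8:L b3@9:R b5@12:L b1@13:R]
Beat 7 (R): throw ball4 h=3 -> lands@10:L; in-air after throw: [b2@8:L b3@9:R b4@10:L b5@12:L b1@13:R]
Beat 8 (L): throw ball2 h=3 -> lands@11:R; in-air after throw: [b3@9:R b4@10:L b2@11:R b5@12:L b1@13:R]
Beat 9 (R): throw ball3 h=7 -> lands@16:L; in-air after throw: [b4@10:L b2@11:R b5@12:L b1@13:R b3@16:L]
Beat 10 (L): throw ball4 h=7 -> lands@17:R; in-air after throw: [b2@11:R b5@12:L b1@13:R b3@16:L b4@17:R]
Beat 11 (R): throw ball2 h=3 -> lands@14:L; in-air after throw: [b5@12:L b1@13:R b2@14:L b3@16:L b4@17:R]
Beat 12 (L): throw ball5 h=3 -> lands@15:R; in-air after throw: [b1@13:R b2@14:L b5@15:R b3@16:L b4@17:R]
Beat 13 (R): throw ball1 h=7 -> lands@20:L; in-air after throw: [b2@14:L b5@15:R b3@16:L b4@17:R b1@20:L]
Ball 3: thrown@2 h=7 -> first land @9; rethrown@9 h=7 -> second land @16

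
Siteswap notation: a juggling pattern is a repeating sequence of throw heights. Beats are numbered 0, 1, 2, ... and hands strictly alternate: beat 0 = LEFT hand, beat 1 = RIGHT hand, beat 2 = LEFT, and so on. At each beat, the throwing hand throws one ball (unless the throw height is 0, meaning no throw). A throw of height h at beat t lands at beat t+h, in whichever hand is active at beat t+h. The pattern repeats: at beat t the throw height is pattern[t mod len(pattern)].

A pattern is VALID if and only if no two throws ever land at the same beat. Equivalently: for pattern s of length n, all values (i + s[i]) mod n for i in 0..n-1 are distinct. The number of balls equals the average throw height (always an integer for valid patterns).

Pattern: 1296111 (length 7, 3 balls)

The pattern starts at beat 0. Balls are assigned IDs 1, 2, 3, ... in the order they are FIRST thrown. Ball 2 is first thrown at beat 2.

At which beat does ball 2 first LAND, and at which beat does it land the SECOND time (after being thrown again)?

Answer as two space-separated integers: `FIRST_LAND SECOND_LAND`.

Beat 0 (L): throw ball1 h=1 -> lands@1:R; in-air after throw: [b1@1:R]
Beat 1 (R): throw ball1 h=2 -> lands@3:R; in-air after throw: [b1@3:R]
Beat 2 (L): throw ball2 h=9 -> lands@11:R; in-air after throw: [b1@3:R b2@11:R]
Beat 3 (R): throw ball1 h=6 -> lands@9:R; in-air after throw: [b1@9:R b2@11:R]
Beat 4 (L): throw ball3 h=1 -> lands@5:R; in-air after throw: [b3@5:R b1@9:R b2@11:R]
Beat 5 (R): throw ball3 h=1 -> lands@6:L; in-air after throw: [b3@6:L b1@9:R b2@11:R]
Beat 6 (L): throw ball3 h=1 -> lands@7:R; in-air after throw: [b3@7:R b1@9:R b2@11:R]
Beat 7 (R): throw ball3 h=1 -> lands@8:L; in-air after throw: [b3@8:L b1@9:R b2@11:R]
Beat 8 (L): throw ball3 h=2 -> lands@10:L; in-air after throw: [b1@9:R b3@10:L b2@11:R]
Beat 9 (R): throw ball1 h=9 -> lands@18:L; in-air after throw: [b3@10:L b2@11:R b1@18:L]
Beat 10 (L): throw ball3 h=6 -> lands@16:L; in-air after throw: [b2@11:R b3@16:L b1@18:L]
Beat 11 (R): throw ball2 h=1 -> lands@12:L; in-air after throw: [b2@12:L b3@16:L b1@18:L]
Beat 12 (L): throw ball2 h=1 -> lands@13:R; in-air after throw: [b2@13:R b3@16:L b1@18:L]
Ball 2: thrown@2 h=9 -> first land @11; rethrown@11 h=1 -> second land @12

Answer: 11 12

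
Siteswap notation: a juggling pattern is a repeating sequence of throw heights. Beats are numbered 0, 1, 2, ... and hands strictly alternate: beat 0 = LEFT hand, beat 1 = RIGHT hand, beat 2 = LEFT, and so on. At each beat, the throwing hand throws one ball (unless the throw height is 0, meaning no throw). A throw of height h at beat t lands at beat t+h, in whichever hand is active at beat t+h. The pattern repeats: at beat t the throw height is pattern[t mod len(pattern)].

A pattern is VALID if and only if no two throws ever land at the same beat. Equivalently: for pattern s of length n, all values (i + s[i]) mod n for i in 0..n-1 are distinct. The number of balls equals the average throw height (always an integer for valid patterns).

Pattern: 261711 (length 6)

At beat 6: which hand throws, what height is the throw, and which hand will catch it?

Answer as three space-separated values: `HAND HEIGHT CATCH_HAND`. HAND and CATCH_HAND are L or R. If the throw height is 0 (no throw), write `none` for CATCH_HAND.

Answer: L 2 L

Derivation:
Beat 6: 6 mod 2 = 0, so hand = L
Throw height = pattern[6 mod 6] = pattern[0] = 2
Lands at beat 6+2=8, 8 mod 2 = 0, so catch hand = L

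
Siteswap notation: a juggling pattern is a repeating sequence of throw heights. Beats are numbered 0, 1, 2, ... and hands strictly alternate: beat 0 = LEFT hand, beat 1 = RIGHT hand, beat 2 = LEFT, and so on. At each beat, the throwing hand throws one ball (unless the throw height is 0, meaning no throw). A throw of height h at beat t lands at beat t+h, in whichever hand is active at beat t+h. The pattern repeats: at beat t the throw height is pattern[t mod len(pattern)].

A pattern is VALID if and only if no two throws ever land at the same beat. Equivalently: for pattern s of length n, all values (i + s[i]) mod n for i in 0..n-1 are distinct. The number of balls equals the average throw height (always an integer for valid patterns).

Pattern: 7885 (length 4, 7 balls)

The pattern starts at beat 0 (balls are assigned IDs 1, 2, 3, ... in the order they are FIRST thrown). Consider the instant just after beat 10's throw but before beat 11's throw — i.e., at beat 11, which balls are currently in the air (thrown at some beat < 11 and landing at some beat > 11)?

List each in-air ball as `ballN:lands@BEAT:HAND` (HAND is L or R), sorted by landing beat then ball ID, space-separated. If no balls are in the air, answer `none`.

Answer: ball1:lands@12:L ball6:lands@13:R ball7:lands@14:L ball4:lands@15:R ball2:lands@17:R ball3:lands@18:L

Derivation:
Beat 0 (L): throw ball1 h=7 -> lands@7:R; in-air after throw: [b1@7:R]
Beat 1 (R): throw ball2 h=8 -> lands@9:R; in-air after throw: [b1@7:R b2@9:R]
Beat 2 (L): throw ball3 h=8 -> lands@10:L; in-air after throw: [b1@7:R b2@9:R b3@10:L]
Beat 3 (R): throw ball4 h=5 -> lands@8:L; in-air after throw: [b1@7:R b4@8:L b2@9:R b3@10:L]
Beat 4 (L): throw ball5 h=7 -> lands@11:R; in-air after throw: [b1@7:R b4@8:L b2@9:R b3@10:L b5@11:R]
Beat 5 (R): throw ball6 h=8 -> lands@13:R; in-air after throw: [b1@7:R b4@8:L b2@9:R b3@10:L b5@11:R b6@13:R]
Beat 6 (L): throw ball7 h=8 -> lands@14:L; in-air after throw: [b1@7:R b4@8:L b2@9:R b3@10:L b5@11:R b6@13:R b7@14:L]
Beat 7 (R): throw ball1 h=5 -> lands@12:L; in-air after throw: [b4@8:L b2@9:R b3@10:L b5@11:R b1@12:L b6@13:R b7@14:L]
Beat 8 (L): throw ball4 h=7 -> lands@15:R; in-air after throw: [b2@9:R b3@10:L b5@11:R b1@12:L b6@13:R b7@14:L b4@15:R]
Beat 9 (R): throw ball2 h=8 -> lands@17:R; in-air after throw: [b3@10:L b5@11:R b1@12:L b6@13:R b7@14:L b4@15:R b2@17:R]
Beat 10 (L): throw ball3 h=8 -> lands@18:L; in-air after throw: [b5@11:R b1@12:L b6@13:R b7@14:L b4@15:R b2@17:R b3@18:L]
Beat 11 (R): throw ball5 h=5 -> lands@16:L; in-air after throw: [b1@12:L b6@13:R b7@14:L b4@15:R b5@16:L b2@17:R b3@18:L]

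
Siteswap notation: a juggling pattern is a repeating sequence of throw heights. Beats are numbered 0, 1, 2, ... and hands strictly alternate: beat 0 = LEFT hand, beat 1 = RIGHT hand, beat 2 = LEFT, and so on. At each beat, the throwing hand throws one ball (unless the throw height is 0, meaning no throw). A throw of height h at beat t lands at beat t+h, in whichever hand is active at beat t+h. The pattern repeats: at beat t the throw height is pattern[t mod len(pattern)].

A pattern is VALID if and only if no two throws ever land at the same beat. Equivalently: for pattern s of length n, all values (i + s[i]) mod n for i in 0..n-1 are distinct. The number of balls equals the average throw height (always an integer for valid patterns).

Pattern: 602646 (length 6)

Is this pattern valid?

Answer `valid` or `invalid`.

Answer: valid

Derivation:
i=0: (i + s[i]) mod n = (0 + 6) mod 6 = 0
i=1: (i + s[i]) mod n = (1 + 0) mod 6 = 1
i=2: (i + s[i]) mod n = (2 + 2) mod 6 = 4
i=3: (i + s[i]) mod n = (3 + 6) mod 6 = 3
i=4: (i + s[i]) mod n = (4 + 4) mod 6 = 2
i=5: (i + s[i]) mod n = (5 + 6) mod 6 = 5
Residues: [0, 1, 4, 3, 2, 5], distinct: True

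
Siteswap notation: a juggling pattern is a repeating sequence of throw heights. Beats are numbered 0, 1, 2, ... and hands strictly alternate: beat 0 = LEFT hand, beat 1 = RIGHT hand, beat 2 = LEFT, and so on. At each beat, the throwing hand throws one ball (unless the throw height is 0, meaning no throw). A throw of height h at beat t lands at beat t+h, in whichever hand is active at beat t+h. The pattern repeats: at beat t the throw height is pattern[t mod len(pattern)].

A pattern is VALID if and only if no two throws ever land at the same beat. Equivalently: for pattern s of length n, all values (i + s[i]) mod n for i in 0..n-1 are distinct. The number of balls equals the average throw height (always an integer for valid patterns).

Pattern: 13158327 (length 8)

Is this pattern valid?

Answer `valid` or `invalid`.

Answer: invalid

Derivation:
i=0: (i + s[i]) mod n = (0 + 1) mod 8 = 1
i=1: (i + s[i]) mod n = (1 + 3) mod 8 = 4
i=2: (i + s[i]) mod n = (2 + 1) mod 8 = 3
i=3: (i + s[i]) mod n = (3 + 5) mod 8 = 0
i=4: (i + s[i]) mod n = (4 + 8) mod 8 = 4
i=5: (i + s[i]) mod n = (5 + 3) mod 8 = 0
i=6: (i + s[i]) mod n = (6 + 2) mod 8 = 0
i=7: (i + s[i]) mod n = (7 + 7) mod 8 = 6
Residues: [1, 4, 3, 0, 4, 0, 0, 6], distinct: False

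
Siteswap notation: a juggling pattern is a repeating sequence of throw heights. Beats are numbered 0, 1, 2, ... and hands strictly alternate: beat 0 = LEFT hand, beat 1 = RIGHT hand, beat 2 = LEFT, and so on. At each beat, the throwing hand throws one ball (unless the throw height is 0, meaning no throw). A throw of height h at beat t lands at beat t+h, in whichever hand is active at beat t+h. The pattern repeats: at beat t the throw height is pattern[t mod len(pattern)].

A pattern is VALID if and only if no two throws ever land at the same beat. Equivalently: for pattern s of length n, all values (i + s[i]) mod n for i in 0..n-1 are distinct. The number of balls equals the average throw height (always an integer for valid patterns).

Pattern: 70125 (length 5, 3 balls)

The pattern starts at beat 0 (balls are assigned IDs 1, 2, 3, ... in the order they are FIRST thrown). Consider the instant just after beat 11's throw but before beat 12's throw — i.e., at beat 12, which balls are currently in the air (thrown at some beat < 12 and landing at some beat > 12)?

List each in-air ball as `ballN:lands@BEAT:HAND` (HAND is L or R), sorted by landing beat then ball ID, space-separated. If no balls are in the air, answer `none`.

Answer: ball3:lands@14:L ball1:lands@17:R

Derivation:
Beat 0 (L): throw ball1 h=7 -> lands@7:R; in-air after throw: [b1@7:R]
Beat 2 (L): throw ball2 h=1 -> lands@3:R; in-air after throw: [b2@3:R b1@7:R]
Beat 3 (R): throw ball2 h=2 -> lands@5:R; in-air after throw: [b2@5:R b1@7:R]
Beat 4 (L): throw ball3 h=5 -> lands@9:R; in-air after throw: [b2@5:R b1@7:R b3@9:R]
Beat 5 (R): throw ball2 h=7 -> lands@12:L; in-air after throw: [b1@7:R b3@9:R b2@12:L]
Beat 7 (R): throw ball1 h=1 -> lands@8:L; in-air after throw: [b1@8:L b3@9:R b2@12:L]
Beat 8 (L): throw ball1 h=2 -> lands@10:L; in-air after throw: [b3@9:R b1@10:L b2@12:L]
Beat 9 (R): throw ball3 h=5 -> lands@14:L; in-air after throw: [b1@10:L b2@12:L b3@14:L]
Beat 10 (L): throw ball1 h=7 -> lands@17:R; in-air after throw: [b2@12:L b3@14:L b1@17:R]
Beat 12 (L): throw ball2 h=1 -> lands@13:R; in-air after throw: [b2@13:R b3@14:L b1@17:R]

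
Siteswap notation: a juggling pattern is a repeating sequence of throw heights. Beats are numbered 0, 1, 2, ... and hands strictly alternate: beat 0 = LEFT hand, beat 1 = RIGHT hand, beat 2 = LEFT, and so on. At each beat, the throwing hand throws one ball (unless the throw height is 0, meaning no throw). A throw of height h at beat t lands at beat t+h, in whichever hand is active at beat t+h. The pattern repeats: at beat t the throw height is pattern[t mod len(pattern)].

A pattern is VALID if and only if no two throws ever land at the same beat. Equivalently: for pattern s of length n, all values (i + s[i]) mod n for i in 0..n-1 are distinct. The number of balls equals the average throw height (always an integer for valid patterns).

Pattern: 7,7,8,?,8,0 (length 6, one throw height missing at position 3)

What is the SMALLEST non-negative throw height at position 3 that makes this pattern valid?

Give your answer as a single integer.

Answer: 0

Derivation:
i=0: (0 + 7) mod 6 = 1
i=1: (1 + 7) mod 6 = 2
i=2: (2 + 8) mod 6 = 4
i=3: s[i]=? (unknown)
i=4: (4 + 8) mod 6 = 0
i=5: (5 + 0) mod 6 = 5
Known residues: [0, 1, 2, 4, 5]; need a permutation of 0..5, so missing residue r = 3
Need (3 + s) mod 6 = 3; smallest s = (3 - 3) mod 6 = 0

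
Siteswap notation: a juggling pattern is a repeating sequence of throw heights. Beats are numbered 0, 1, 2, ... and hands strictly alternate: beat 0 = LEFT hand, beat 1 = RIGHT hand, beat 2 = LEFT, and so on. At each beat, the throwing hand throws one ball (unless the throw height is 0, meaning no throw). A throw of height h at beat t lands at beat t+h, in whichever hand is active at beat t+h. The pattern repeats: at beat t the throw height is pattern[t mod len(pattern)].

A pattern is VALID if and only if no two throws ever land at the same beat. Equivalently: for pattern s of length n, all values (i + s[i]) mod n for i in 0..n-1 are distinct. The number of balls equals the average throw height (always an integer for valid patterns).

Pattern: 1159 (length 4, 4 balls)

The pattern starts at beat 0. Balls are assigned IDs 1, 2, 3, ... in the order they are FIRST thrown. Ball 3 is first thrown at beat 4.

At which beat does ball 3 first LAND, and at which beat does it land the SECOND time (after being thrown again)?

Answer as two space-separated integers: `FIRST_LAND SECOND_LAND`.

Answer: 5 6

Derivation:
Beat 0 (L): throw ball1 h=1 -> lands@1:R; in-air after throw: [b1@1:R]
Beat 1 (R): throw ball1 h=1 -> lands@2:L; in-air after throw: [b1@2:L]
Beat 2 (L): throw ball1 h=5 -> lands@7:R; in-air after throw: [b1@7:R]
Beat 3 (R): throw ball2 h=9 -> lands@12:L; in-air after throw: [b1@7:R b2@12:L]
Beat 4 (L): throw ball3 h=1 -> lands@5:R; in-air after throw: [b3@5:R b1@7:R b2@12:L]
Beat 5 (R): throw ball3 h=1 -> lands@6:L; in-air after throw: [b3@6:L b1@7:R b2@12:L]
Beat 6 (L): throw ball3 h=5 -> lands@11:R; in-air after throw: [b1@7:R b3@11:R b2@12:L]
Ball 3: thrown@4 h=1 -> first land @5; rethrown@5 h=1 -> second land @6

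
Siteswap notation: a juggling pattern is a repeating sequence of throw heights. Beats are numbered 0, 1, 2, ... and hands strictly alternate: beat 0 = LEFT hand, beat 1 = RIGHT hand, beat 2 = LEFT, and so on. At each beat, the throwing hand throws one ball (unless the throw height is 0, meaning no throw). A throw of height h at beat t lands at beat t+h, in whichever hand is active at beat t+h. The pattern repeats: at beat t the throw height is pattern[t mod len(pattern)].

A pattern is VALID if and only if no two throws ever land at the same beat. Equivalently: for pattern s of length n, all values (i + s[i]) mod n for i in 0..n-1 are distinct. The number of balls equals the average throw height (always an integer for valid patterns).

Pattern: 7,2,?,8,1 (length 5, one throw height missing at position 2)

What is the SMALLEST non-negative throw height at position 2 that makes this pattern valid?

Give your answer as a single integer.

Answer: 2

Derivation:
i=0: (0 + 7) mod 5 = 2
i=1: (1 + 2) mod 5 = 3
i=2: s[i]=? (unknown)
i=3: (3 + 8) mod 5 = 1
i=4: (4 + 1) mod 5 = 0
Known residues: [0, 1, 2, 3]; need a permutation of 0..4, so missing residue r = 4
Need (2 + s) mod 5 = 4; smallest s = (4 - 2) mod 5 = 2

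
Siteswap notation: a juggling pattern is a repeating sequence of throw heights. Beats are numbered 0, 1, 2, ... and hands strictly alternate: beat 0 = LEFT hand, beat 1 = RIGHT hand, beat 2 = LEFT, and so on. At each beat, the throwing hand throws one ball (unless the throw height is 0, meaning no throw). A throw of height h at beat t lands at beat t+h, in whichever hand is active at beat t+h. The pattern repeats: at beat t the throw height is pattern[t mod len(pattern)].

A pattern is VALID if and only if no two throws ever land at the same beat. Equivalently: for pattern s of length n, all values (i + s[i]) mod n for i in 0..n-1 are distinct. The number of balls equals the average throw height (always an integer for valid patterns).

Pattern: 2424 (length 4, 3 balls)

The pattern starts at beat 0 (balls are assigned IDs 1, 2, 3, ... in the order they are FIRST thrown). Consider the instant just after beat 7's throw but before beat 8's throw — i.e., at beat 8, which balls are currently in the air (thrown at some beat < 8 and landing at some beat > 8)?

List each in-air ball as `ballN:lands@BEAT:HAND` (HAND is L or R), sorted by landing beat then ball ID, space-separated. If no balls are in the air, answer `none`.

Beat 0 (L): throw ball1 h=2 -> lands@2:L; in-air after throw: [b1@2:L]
Beat 1 (R): throw ball2 h=4 -> lands@5:R; in-air after throw: [b1@2:L b2@5:R]
Beat 2 (L): throw ball1 h=2 -> lands@4:L; in-air after throw: [b1@4:L b2@5:R]
Beat 3 (R): throw ball3 h=4 -> lands@7:R; in-air after throw: [b1@4:L b2@5:R b3@7:R]
Beat 4 (L): throw ball1 h=2 -> lands@6:L; in-air after throw: [b2@5:R b1@6:L b3@7:R]
Beat 5 (R): throw ball2 h=4 -> lands@9:R; in-air after throw: [b1@6:L b3@7:R b2@9:R]
Beat 6 (L): throw ball1 h=2 -> lands@8:L; in-air after throw: [b3@7:R b1@8:L b2@9:R]
Beat 7 (R): throw ball3 h=4 -> lands@11:R; in-air after throw: [b1@8:L b2@9:R b3@11:R]
Beat 8 (L): throw ball1 h=2 -> lands@10:L; in-air after throw: [b2@9:R b1@10:L b3@11:R]

Answer: ball2:lands@9:R ball3:lands@11:R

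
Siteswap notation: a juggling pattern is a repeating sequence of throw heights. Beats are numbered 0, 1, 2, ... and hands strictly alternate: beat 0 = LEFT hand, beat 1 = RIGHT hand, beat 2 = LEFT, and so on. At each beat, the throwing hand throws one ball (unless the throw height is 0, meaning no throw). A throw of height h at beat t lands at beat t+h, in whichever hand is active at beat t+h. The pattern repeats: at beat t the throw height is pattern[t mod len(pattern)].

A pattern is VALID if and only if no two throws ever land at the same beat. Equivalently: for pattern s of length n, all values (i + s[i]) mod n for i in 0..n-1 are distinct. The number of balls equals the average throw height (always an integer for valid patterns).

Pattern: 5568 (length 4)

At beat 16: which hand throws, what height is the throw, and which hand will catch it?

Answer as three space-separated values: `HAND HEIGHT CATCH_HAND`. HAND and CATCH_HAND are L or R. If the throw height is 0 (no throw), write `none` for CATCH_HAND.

Beat 16: 16 mod 2 = 0, so hand = L
Throw height = pattern[16 mod 4] = pattern[0] = 5
Lands at beat 16+5=21, 21 mod 2 = 1, so catch hand = R

Answer: L 5 R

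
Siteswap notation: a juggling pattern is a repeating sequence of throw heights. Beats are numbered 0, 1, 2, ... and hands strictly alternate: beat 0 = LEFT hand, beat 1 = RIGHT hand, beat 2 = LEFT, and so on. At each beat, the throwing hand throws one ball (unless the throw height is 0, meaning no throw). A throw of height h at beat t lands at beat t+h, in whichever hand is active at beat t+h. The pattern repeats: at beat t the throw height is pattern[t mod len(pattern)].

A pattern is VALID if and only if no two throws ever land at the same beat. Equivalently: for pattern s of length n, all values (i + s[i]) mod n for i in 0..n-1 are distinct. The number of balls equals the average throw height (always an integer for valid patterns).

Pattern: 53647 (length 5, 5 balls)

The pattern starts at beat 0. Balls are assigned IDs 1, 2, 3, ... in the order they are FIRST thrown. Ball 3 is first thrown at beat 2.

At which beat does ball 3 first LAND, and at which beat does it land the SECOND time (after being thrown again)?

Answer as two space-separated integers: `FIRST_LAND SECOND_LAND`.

Answer: 8 12

Derivation:
Beat 0 (L): throw ball1 h=5 -> lands@5:R; in-air after throw: [b1@5:R]
Beat 1 (R): throw ball2 h=3 -> lands@4:L; in-air after throw: [b2@4:L b1@5:R]
Beat 2 (L): throw ball3 h=6 -> lands@8:L; in-air after throw: [b2@4:L b1@5:R b3@8:L]
Beat 3 (R): throw ball4 h=4 -> lands@7:R; in-air after throw: [b2@4:L b1@5:R b4@7:R b3@8:L]
Beat 4 (L): throw ball2 h=7 -> lands@11:R; in-air after throw: [b1@5:R b4@7:R b3@8:L b2@11:R]
Beat 5 (R): throw ball1 h=5 -> lands@10:L; in-air after throw: [b4@7:R b3@8:L b1@10:L b2@11:R]
Beat 6 (L): throw ball5 h=3 -> lands@9:R; in-air after throw: [b4@7:R b3@8:L b5@9:R b1@10:L b2@11:R]
Beat 7 (R): throw ball4 h=6 -> lands@13:R; in-air after throw: [b3@8:L b5@9:R b1@10:L b2@11:R b4@13:R]
Beat 8 (L): throw ball3 h=4 -> lands@12:L; in-air after throw: [b5@9:R b1@10:L b2@11:R b3@12:L b4@13:R]
Beat 9 (R): throw ball5 h=7 -> lands@16:L; in-air after throw: [b1@10:L b2@11:R b3@12:L b4@13:R b5@16:L]
Beat 10 (L): throw ball1 h=5 -> lands@15:R; in-air after throw: [b2@11:R b3@12:L b4@13:R b1@15:R b5@16:L]
Beat 11 (R): throw ball2 h=3 -> lands@14:L; in-air after throw: [b3@12:L b4@13:R b2@14:L b1@15:R b5@16:L]
Beat 12 (L): throw ball3 h=6 -> lands@18:L; in-air after throw: [b4@13:R b2@14:L b1@15:R b5@16:L b3@18:L]
Ball 3: thrown@2 h=6 -> first land @8; rethrown@8 h=4 -> second land @12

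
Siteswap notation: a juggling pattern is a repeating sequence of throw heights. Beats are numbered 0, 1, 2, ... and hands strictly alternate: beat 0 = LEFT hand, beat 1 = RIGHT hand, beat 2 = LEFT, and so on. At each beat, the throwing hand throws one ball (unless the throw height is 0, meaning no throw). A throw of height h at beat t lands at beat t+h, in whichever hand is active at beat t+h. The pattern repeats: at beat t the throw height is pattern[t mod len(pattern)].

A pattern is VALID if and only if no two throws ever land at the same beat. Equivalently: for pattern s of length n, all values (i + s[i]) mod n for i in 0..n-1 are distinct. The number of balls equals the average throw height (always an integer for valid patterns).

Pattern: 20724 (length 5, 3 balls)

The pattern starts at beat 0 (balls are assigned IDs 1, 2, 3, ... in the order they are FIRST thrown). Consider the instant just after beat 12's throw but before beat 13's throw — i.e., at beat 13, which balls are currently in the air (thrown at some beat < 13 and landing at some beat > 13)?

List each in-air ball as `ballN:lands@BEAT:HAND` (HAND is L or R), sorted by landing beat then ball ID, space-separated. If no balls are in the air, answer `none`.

Answer: ball2:lands@14:L ball3:lands@19:R

Derivation:
Beat 0 (L): throw ball1 h=2 -> lands@2:L; in-air after throw: [b1@2:L]
Beat 2 (L): throw ball1 h=7 -> lands@9:R; in-air after throw: [b1@9:R]
Beat 3 (R): throw ball2 h=2 -> lands@5:R; in-air after throw: [b2@5:R b1@9:R]
Beat 4 (L): throw ball3 h=4 -> lands@8:L; in-air after throw: [b2@5:R b3@8:L b1@9:R]
Beat 5 (R): throw ball2 h=2 -> lands@7:R; in-air after throw: [b2@7:R b3@8:L b1@9:R]
Beat 7 (R): throw ball2 h=7 -> lands@14:L; in-air after throw: [b3@8:L b1@9:R b2@14:L]
Beat 8 (L): throw ball3 h=2 -> lands@10:L; in-air after throw: [b1@9:R b3@10:L b2@14:L]
Beat 9 (R): throw ball1 h=4 -> lands@13:R; in-air after throw: [b3@10:L b1@13:R b2@14:L]
Beat 10 (L): throw ball3 h=2 -> lands@12:L; in-air after throw: [b3@12:L b1@13:R b2@14:L]
Beat 12 (L): throw ball3 h=7 -> lands@19:R; in-air after throw: [b1@13:R b2@14:L b3@19:R]
Beat 13 (R): throw ball1 h=2 -> lands@15:R; in-air after throw: [b2@14:L b1@15:R b3@19:R]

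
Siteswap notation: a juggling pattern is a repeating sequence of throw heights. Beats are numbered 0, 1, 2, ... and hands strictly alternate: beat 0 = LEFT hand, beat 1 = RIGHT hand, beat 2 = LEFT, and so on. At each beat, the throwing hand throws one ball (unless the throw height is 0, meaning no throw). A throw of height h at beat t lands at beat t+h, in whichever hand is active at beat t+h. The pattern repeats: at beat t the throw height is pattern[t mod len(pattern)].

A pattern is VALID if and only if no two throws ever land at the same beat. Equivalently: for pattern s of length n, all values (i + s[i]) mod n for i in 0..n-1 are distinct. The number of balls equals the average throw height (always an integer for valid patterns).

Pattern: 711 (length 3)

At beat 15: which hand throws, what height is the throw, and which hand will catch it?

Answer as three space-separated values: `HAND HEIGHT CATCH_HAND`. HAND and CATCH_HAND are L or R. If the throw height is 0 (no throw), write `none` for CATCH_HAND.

Beat 15: 15 mod 2 = 1, so hand = R
Throw height = pattern[15 mod 3] = pattern[0] = 7
Lands at beat 15+7=22, 22 mod 2 = 0, so catch hand = L

Answer: R 7 L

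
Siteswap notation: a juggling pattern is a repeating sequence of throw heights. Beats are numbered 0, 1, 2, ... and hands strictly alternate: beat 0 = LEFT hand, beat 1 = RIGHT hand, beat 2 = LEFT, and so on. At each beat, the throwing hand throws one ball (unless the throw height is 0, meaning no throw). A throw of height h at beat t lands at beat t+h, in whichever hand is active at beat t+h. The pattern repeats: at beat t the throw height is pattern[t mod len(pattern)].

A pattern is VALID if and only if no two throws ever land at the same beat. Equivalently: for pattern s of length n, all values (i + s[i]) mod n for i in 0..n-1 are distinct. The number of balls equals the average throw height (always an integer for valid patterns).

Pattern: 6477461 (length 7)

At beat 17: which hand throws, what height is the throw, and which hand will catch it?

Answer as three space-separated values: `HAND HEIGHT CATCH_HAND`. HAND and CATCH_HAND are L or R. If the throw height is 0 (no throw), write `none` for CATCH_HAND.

Answer: R 7 L

Derivation:
Beat 17: 17 mod 2 = 1, so hand = R
Throw height = pattern[17 mod 7] = pattern[3] = 7
Lands at beat 17+7=24, 24 mod 2 = 0, so catch hand = L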